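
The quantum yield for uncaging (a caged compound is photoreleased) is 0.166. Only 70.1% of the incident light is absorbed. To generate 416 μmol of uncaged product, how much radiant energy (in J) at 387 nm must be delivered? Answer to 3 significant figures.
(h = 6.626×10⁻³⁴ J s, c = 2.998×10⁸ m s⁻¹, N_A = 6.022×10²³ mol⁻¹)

Product: 416 μmol = 4.16×10⁻⁴ mol.
Photons that must be absorbed: 4.16×10⁻⁴ / 0.166 = 0.002506 mol.
Incident photons needed: 0.002506 / 0.701 = 0.003575 mol.
Photon energy: hc/λ = 5.133×10⁻¹⁹ J; per mole, 3.091×10⁵ J mol⁻¹.
Energy required: 0.003575 × 3.091×10⁵ = 1110 J.

1110 J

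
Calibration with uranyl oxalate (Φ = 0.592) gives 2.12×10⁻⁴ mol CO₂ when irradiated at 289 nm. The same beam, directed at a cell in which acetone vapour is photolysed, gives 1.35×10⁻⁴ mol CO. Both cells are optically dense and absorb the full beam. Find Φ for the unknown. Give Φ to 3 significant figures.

Φ = 0.377

Photons absorbed by the actinometer: 2.12×10⁻⁴ / 0.592 = 3.581×10⁻⁴ mol.
Φ(unknown) = 1.35×10⁻⁴ / 3.581×10⁻⁴ = 0.377.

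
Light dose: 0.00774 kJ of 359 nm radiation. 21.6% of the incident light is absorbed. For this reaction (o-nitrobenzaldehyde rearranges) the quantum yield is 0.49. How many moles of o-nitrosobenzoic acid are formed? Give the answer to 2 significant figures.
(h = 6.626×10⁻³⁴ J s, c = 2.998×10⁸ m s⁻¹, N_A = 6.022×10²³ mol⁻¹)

2.5×10⁻⁶ mol

Photon energy at 359 nm: hc/λ = (6.626×10⁻³⁴)(2.998×10⁸)/(359×10⁻⁹) = 5.533×10⁻¹⁹ J.
Incident energy: 0.00774 kJ = 7.74 J.
Photons incident: 7.74 / 5.533×10⁻¹⁹ = 1.399×10¹⁹, i.e. 1.399×10¹⁹/6.022×10²³ = 2.323×10⁻⁵ mol.
Photons absorbed: 0.216 × 2.323×10⁻⁵ = 5.018×10⁻⁶ mol.
Product: Φ × n_abs = 0.49 × 5.018×10⁻⁶ = 2.459×10⁻⁶ mol.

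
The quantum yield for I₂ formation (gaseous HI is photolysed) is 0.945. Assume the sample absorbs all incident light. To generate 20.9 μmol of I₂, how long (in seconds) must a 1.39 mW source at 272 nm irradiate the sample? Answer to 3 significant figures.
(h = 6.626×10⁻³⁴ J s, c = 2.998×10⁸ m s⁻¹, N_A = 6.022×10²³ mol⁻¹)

t ≈ 7000 s

Product: 20.9 μmol = 2.09×10⁻⁵ mol.
Photons that must be absorbed: 2.09×10⁻⁵ / 0.945 = 2.212×10⁻⁵ mol.
Photon energy: hc/λ = 7.303×10⁻¹⁹ J; per mole, 4.398×10⁵ J mol⁻¹.
Energy required: 2.212×10⁻⁵ × 4.398×10⁵ = 9.728 J.
Time: 9.728 J / 0.00139 W = 7000 s.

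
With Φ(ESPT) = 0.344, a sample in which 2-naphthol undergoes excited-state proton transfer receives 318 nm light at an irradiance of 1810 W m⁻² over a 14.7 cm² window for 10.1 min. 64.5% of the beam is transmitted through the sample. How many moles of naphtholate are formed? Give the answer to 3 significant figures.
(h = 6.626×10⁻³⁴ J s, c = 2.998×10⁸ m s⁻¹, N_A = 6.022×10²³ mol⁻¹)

Photon energy at 318 nm: hc/λ = (6.626×10⁻³⁴)(2.998×10⁸)/(318×10⁻⁹) = 6.247×10⁻¹⁹ J.
Energy delivered: (1810 W m⁻²)(14.7×10⁻⁴ m²)(606 s) = 1612 J.
Photons incident: 1612 / 6.247×10⁻¹⁹ = 2.580×10²¹, i.e. 2.580×10²¹/6.022×10²³ = 0.004284 mol.
Fraction absorbed: 1 − 64.5/100 = 0.3550.
Photons absorbed: 0.3550 × 0.004284 = 0.001521 mol.
Product: Φ × n_abs = 0.344 × 0.001521 = 5.232×10⁻⁴ mol.

5.23×10⁻⁴ mol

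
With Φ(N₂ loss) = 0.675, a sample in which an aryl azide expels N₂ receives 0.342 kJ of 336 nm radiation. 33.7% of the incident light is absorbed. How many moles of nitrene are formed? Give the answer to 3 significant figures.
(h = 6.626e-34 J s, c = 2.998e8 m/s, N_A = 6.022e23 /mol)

Photon energy at 336 nm: hc/λ = (6.626e-34)(2.998e8)/(336e-9) = 5.912e-19 J.
Incident energy: 0.342 kJ = 342 J.
Photons incident: 342 / 5.912e-19 = 5.785e20, i.e. 5.785e20/6.022e23 = 9.606e-4 mol.
Photons absorbed: 0.337 × 9.606e-4 = 3.237e-4 mol.
Product: Φ × n_abs = 0.675 × 3.237e-4 = 2.185e-4 mol.

2.19e-4 mol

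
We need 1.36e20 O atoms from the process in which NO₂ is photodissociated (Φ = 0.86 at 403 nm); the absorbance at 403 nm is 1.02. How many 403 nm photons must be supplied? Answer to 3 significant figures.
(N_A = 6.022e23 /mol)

1.75e20 photons

Product: 1.36e20 / 6.022e23 = 2.258e-4 mol.
Photons that must be absorbed: 2.258e-4 / 0.86 = 2.626e-4 mol.
Fraction absorbed: 1 − 10^(−1.02) = 0.9045.
Incident photons needed: 2.626e-4 / 0.9045 = 2.903e-4 mol.
Photon count: 2.903e-4 × 6.022e23 = 1.75e20.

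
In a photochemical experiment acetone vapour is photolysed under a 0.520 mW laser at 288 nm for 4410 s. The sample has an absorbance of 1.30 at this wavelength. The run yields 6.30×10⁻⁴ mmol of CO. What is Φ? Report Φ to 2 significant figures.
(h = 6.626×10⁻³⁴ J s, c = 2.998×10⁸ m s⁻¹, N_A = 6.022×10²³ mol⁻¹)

Φ = 0.12

Product: 6.30×10⁻⁴ mmol = 6.30×10⁻⁷ mol.
Photon energy at 288 nm: hc/λ = (6.626×10⁻³⁴)(2.998×10⁸)/(288×10⁻⁹) = 6.897×10⁻¹⁹ J.
Energy delivered: (0.520 mW)(4410 s) = 2.293 J.
Photons incident: 2.293 / 6.897×10⁻¹⁹ = 3.325×10¹⁸, i.e. 3.325×10¹⁸/6.022×10²³ = 5.521×10⁻⁶ mol.
Fraction absorbed: 1 − 10^(−1.30) = 0.9499.
Photons absorbed: 0.9499 × 5.521×10⁻⁶ = 5.244×10⁻⁶ mol.
Φ = 6.30×10⁻⁷ mol / 5.244×10⁻⁶ mol photons = 0.12.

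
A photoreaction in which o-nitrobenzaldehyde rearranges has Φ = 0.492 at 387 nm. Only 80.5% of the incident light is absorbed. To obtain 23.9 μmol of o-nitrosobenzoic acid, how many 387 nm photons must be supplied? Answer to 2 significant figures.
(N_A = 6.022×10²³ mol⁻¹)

Product: 23.9 μmol = 2.39×10⁻⁵ mol.
Photons that must be absorbed: 2.39×10⁻⁵ / 0.492 = 4.858×10⁻⁵ mol.
Incident photons needed: 4.858×10⁻⁵ / 0.805 = 6.035×10⁻⁵ mol.
Photon count: 6.035×10⁻⁵ × 6.022×10²³ = 3.6×10¹⁹.

3.6×10¹⁹ photons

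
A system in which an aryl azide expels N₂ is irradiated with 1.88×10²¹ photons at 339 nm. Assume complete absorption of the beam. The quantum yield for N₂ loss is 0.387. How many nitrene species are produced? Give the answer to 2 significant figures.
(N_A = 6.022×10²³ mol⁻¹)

7.3×10²⁰ species

Moles of photons: 1.88×10²¹ / 6.022×10²³ = 0.003122 mol.
Product: Φ × n_abs = 0.387 × 0.003122 = 0.001208 mol.
As a count: 0.001208 × 6.022×10²³ = 7.3×10²⁰.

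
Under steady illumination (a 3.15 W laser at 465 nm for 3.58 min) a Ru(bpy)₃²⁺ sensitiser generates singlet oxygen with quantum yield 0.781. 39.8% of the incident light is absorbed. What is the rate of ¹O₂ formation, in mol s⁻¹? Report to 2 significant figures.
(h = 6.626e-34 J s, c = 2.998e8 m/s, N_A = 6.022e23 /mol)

Photon energy at 465 nm: hc/λ = (6.626e-34)(2.998e8)/(465e-9) = 4.272e-19 J.
Energy delivered: (3.15 W)(214.8 s) = 676.6 J.
Photons incident: 676.6 / 4.272e-19 = 1.584e21, i.e. 1.584e21/6.022e23 = 0.002630 mol.
Photons absorbed: 0.398 × 0.002630 = 0.001047 mol.
Product formed: 0.781 × 0.001047 = 8.177e-4 mol.
Rate: 8.177e-4 / 214.8 s = 3.8e-6 mol s⁻¹.

3.8e-6 mol s⁻¹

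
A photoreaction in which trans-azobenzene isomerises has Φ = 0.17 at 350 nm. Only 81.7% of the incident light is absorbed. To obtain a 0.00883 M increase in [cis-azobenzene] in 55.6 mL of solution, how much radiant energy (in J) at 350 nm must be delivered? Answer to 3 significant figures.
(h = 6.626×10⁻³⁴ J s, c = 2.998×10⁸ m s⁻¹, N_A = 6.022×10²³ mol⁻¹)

1210 J

Product: (0.00883 M)(0.0556 L) = 4.909×10⁻⁴ mol.
Photons that must be absorbed: 4.909×10⁻⁴ / 0.17 = 0.002888 mol.
Incident photons needed: 0.002888 / 0.817 = 0.003535 mol.
Photon energy: hc/λ = 5.676×10⁻¹⁹ J; per mole, 3.418×10⁵ J mol⁻¹.
Energy required: 0.003535 × 3.418×10⁵ = 1210 J.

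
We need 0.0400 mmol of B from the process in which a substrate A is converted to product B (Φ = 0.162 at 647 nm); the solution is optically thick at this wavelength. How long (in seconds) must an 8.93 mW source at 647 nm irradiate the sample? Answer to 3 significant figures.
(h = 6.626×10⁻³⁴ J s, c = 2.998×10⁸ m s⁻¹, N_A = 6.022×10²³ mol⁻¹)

t ≈ 5110 s

Product: 0.0400 mmol = 4.00×10⁻⁵ mol.
Photons that must be absorbed: 4.00×10⁻⁵ / 0.162 = 2.469×10⁻⁴ mol.
Photon energy: hc/λ = 3.070×10⁻¹⁹ J; per mole, 1.849×10⁵ J mol⁻¹.
Energy required: 2.469×10⁻⁴ × 1.849×10⁵ = 45.65 J.
Time: 45.65 J / 0.00893 W = 5110 s.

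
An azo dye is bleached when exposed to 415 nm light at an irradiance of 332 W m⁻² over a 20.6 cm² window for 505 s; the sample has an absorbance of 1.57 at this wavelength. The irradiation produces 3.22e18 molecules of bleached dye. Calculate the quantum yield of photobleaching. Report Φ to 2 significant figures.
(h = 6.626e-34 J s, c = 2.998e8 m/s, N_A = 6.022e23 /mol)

Φ = 0.0046

Product: 3.22e18 / 6.022e23 = 5.347e-6 mol.
Photon energy at 415 nm: hc/λ = (6.626e-34)(2.998e8)/(415e-9) = 4.787e-19 J.
Energy delivered: (332 W m⁻²)(20.6e-4 m²)(505 s) = 345.4 J.
Photons incident: 345.4 / 4.787e-19 = 7.215e20, i.e. 7.215e20/6.022e23 = 0.001198 mol.
Fraction absorbed: 1 − 10^(−1.57) = 0.9731.
Photons absorbed: 0.9731 × 0.001198 = 0.001166 mol.
Φ = 5.347e-6 mol / 0.001166 mol photons = 0.0046.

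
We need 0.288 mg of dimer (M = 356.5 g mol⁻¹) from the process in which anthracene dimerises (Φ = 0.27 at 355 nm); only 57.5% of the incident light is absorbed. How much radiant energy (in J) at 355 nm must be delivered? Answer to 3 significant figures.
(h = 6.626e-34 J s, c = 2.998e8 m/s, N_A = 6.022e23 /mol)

Product: 0.288 mg / 356.5 g mol⁻¹ = 8.079e-7 mol.
Photons that must be absorbed: 8.079e-7 / 0.27 = 2.992e-6 mol.
Incident photons needed: 2.992e-6 / 0.575 = 5.203e-6 mol.
Photon energy: hc/λ = 5.596e-19 J; per mole, 3.370e5 J mol⁻¹.
Energy required: 5.203e-6 × 3.370e5 = 1.75 J.

1.75 J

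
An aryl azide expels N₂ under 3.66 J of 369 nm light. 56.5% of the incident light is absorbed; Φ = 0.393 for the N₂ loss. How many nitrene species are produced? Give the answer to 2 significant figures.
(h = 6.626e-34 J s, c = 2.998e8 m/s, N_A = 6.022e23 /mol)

Photon energy at 369 nm: hc/λ = (6.626e-34)(2.998e8)/(369e-9) = 5.383e-19 J.
Photons incident: 3.66 / 5.383e-19 = 6.799e18, i.e. 6.799e18/6.022e23 = 1.129e-5 mol.
Photons absorbed: 0.565 × 1.129e-5 = 6.379e-6 mol.
Product: Φ × n_abs = 0.393 × 6.379e-6 = 2.507e-6 mol.
As a count: 2.507e-6 × 6.022e23 = 1.5e18.

1.5e18 species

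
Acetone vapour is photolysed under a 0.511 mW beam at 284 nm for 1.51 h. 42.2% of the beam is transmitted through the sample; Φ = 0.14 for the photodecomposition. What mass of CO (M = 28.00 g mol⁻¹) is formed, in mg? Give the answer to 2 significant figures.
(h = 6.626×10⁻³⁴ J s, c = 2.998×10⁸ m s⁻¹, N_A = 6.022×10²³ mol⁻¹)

Photon energy at 284 nm: hc/λ = (6.626×10⁻³⁴)(2.998×10⁸)/(284×10⁻⁹) = 6.995×10⁻¹⁹ J.
Energy delivered: (0.511 mW)(5436 s) = 2.778 J.
Photons incident: 2.778 / 6.995×10⁻¹⁹ = 3.971×10¹⁸, i.e. 3.971×10¹⁸/6.022×10²³ = 6.594×10⁻⁶ mol.
Fraction absorbed: 1 − 42.2/100 = 0.5780.
Photons absorbed: 0.5780 × 6.594×10⁻⁶ = 3.811×10⁻⁶ mol.
Product: Φ × n_abs = 0.14 × 3.811×10⁻⁶ = 5.335×10⁻⁷ mol.
Mass: 5.335×10⁻⁷ × 28.00 = 1.494×10⁻⁵ g = 0.015 mg.

0.015 mg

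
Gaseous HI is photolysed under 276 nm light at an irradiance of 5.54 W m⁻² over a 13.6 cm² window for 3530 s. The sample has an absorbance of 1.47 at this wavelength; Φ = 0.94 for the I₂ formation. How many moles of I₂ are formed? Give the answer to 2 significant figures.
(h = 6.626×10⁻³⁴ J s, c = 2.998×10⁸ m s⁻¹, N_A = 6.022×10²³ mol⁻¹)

5.6×10⁻⁵ mol

Photon energy at 276 nm: hc/λ = (6.626×10⁻³⁴)(2.998×10⁸)/(276×10⁻⁹) = 7.197×10⁻¹⁹ J.
Energy delivered: (5.54 W m⁻²)(13.6×10⁻⁴ m²)(3530 s) = 26.60 J.
Photons incident: 26.60 / 7.197×10⁻¹⁹ = 3.696×10¹⁹, i.e. 3.696×10¹⁹/6.022×10²³ = 6.137×10⁻⁵ mol.
Fraction absorbed: 1 − 10^(−1.47) = 0.9661.
Photons absorbed: 0.9661 × 6.137×10⁻⁵ = 5.929×10⁻⁵ mol.
Product: Φ × n_abs = 0.94 × 5.929×10⁻⁵ = 5.573×10⁻⁵ mol.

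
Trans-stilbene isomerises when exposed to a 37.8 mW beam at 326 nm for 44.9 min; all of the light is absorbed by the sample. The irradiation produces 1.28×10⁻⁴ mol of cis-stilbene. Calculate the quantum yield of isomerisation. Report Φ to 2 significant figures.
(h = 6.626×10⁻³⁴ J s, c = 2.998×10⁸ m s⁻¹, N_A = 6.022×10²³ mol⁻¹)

Φ = 0.46

Photon energy at 326 nm: hc/λ = (6.626×10⁻³⁴)(2.998×10⁸)/(326×10⁻⁹) = 6.093×10⁻¹⁹ J.
Energy delivered: (37.8 mW)(2694 s) = 101.8 J.
Photons incident: 101.8 / 6.093×10⁻¹⁹ = 1.671×10²⁰, i.e. 1.671×10²⁰/6.022×10²³ = 2.775×10⁻⁴ mol.
Φ = 1.28×10⁻⁴ mol / 2.775×10⁻⁴ mol photons = 0.46.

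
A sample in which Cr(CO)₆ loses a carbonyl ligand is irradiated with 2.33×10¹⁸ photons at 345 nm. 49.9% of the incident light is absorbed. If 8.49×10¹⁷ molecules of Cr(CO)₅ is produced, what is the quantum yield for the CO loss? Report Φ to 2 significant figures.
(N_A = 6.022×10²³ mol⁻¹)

Φ = 0.73

Product: 8.49×10¹⁷ / 6.022×10²³ = 1.410×10⁻⁶ mol.
Moles of photons: 2.33×10¹⁸ / 6.022×10²³ = 3.869×10⁻⁶ mol.
Photons absorbed: 0.499 × 3.869×10⁻⁶ = 1.931×10⁻⁶ mol.
Φ = 1.410×10⁻⁶ mol / 1.931×10⁻⁶ mol photons = 0.73.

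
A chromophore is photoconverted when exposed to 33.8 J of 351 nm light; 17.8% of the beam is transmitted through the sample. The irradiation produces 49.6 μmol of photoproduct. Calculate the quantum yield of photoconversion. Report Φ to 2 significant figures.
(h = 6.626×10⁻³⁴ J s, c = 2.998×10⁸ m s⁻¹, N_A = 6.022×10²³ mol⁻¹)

Product: 49.6 μmol = 4.96×10⁻⁵ mol.
Photon energy at 351 nm: hc/λ = (6.626×10⁻³⁴)(2.998×10⁸)/(351×10⁻⁹) = 5.659×10⁻¹⁹ J.
Photons incident: 33.8 / 5.659×10⁻¹⁹ = 5.973×10¹⁹, i.e. 5.973×10¹⁹/6.022×10²³ = 9.919×10⁻⁵ mol.
Fraction absorbed: 1 − 17.8/100 = 0.8220.
Photons absorbed: 0.8220 × 9.919×10⁻⁵ = 8.153×10⁻⁵ mol.
Φ = 4.96×10⁻⁵ mol / 8.153×10⁻⁵ mol photons = 0.61.

Φ = 0.61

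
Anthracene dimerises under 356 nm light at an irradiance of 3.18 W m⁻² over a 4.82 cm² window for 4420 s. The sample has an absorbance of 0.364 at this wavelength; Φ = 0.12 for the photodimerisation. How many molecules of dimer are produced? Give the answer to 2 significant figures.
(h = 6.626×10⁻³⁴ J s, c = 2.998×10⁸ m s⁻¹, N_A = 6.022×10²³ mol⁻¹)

Photon energy at 356 nm: hc/λ = (6.626×10⁻³⁴)(2.998×10⁸)/(356×10⁻⁹) = 5.580×10⁻¹⁹ J.
Energy delivered: (3.18 W m⁻²)(4.82×10⁻⁴ m²)(4420 s) = 6.775 J.
Photons incident: 6.775 / 5.580×10⁻¹⁹ = 1.214×10¹⁹, i.e. 1.214×10¹⁹/6.022×10²³ = 2.016×10⁻⁵ mol.
Fraction absorbed: 1 − 10^(−0.364) = 0.5675.
Photons absorbed: 0.5675 × 2.016×10⁻⁵ = 1.144×10⁻⁵ mol.
Product: Φ × n_abs = 0.12 × 1.144×10⁻⁵ = 1.373×10⁻⁶ mol.
As a count: 1.373×10⁻⁶ × 6.022×10²³ = 8.3×10¹⁷.

8.3×10¹⁷ molecules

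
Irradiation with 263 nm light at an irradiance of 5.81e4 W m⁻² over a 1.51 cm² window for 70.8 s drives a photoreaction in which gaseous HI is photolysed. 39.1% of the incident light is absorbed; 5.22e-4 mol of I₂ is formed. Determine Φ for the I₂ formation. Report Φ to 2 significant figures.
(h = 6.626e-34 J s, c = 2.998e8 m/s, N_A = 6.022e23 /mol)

Φ = 0.98

Photon energy at 263 nm: hc/λ = (6.626e-34)(2.998e8)/(263e-9) = 7.553e-19 J.
Energy delivered: (5.81e4 W m⁻²)(1.51e-4 m²)(70.8 s) = 621.1 J.
Photons incident: 621.1 / 7.553e-19 = 8.223e20, i.e. 8.223e20/6.022e23 = 0.001365 mol.
Photons absorbed: 0.391 × 0.001365 = 5.337e-4 mol.
Φ = 5.22e-4 mol / 5.337e-4 mol photons = 0.98.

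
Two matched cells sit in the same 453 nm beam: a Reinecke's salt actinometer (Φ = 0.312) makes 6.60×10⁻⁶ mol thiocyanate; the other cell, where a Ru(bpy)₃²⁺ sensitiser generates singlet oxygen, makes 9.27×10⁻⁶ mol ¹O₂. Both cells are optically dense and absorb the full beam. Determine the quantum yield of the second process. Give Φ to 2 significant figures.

Photons absorbed by the actinometer: 6.60×10⁻⁶ / 0.312 = 2.115×10⁻⁵ mol.
Φ(unknown) = 9.27×10⁻⁶ / 2.115×10⁻⁵ = 0.44.

Φ = 0.44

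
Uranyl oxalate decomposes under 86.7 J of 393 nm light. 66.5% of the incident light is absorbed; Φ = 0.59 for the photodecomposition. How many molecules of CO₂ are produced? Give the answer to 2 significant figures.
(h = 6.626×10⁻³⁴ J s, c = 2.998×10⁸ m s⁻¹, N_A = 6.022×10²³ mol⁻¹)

Photon energy at 393 nm: hc/λ = (6.626×10⁻³⁴)(2.998×10⁸)/(393×10⁻⁹) = 5.055×10⁻¹⁹ J.
Photons incident: 86.7 / 5.055×10⁻¹⁹ = 1.715×10²⁰, i.e. 1.715×10²⁰/6.022×10²³ = 2.848×10⁻⁴ mol.
Photons absorbed: 0.665 × 2.848×10⁻⁴ = 1.894×10⁻⁴ mol.
Product: Φ × n_abs = 0.59 × 1.894×10⁻⁴ = 1.117×10⁻⁴ mol.
As a count: 1.117×10⁻⁴ × 6.022×10²³ = 6.7×10¹⁹.

6.7×10¹⁹ molecules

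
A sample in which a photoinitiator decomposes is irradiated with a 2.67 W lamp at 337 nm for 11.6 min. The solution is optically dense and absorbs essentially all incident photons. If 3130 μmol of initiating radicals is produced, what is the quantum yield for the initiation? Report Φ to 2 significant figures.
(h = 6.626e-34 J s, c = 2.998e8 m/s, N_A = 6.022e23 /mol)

Φ = 0.60

Product: 3130 μmol = 0.00313 mol.
Photon energy at 337 nm: hc/λ = (6.626e-34)(2.998e8)/(337e-9) = 5.895e-19 J.
Energy delivered: (2.67 W)(696 s) = 1858 J.
Photons incident: 1858 / 5.895e-19 = 3.152e21, i.e. 3.152e21/6.022e23 = 0.005234 mol.
Φ = 0.00313 mol / 0.005234 mol photons = 0.60.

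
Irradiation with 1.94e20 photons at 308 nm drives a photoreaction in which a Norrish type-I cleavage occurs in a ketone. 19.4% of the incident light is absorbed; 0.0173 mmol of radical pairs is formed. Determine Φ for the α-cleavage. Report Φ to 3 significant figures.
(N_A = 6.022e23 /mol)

Φ = 0.277

Product: 0.0173 mmol = 1.73e-5 mol.
Moles of photons: 1.94e20 / 6.022e23 = 3.222e-4 mol.
Photons absorbed: 0.194 × 3.222e-4 = 6.251e-5 mol.
Φ = 1.73e-5 mol / 6.251e-5 mol photons = 0.277.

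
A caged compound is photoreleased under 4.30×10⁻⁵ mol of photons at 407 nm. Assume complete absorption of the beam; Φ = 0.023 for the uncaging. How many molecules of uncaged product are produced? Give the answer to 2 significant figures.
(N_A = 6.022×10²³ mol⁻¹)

Product: Φ × n_abs = 0.023 × 4.30×10⁻⁵ = 9.890×10⁻⁷ mol.
As a count: 9.890×10⁻⁷ × 6.022×10²³ = 6.0×10¹⁷.

6.0×10¹⁷ molecules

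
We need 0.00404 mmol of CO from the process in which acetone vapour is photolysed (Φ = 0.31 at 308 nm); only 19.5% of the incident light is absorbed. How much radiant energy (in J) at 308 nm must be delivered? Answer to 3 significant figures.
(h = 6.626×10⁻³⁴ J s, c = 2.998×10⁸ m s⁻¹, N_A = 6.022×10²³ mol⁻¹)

26.0 J

Product: 0.00404 mmol = 4.04×10⁻⁶ mol.
Photons that must be absorbed: 4.04×10⁻⁶ / 0.31 = 1.303×10⁻⁵ mol.
Incident photons needed: 1.303×10⁻⁵ / 0.195 = 6.682×10⁻⁵ mol.
Photon energy: hc/λ = 6.450×10⁻¹⁹ J; per mole, 3.884×10⁵ J mol⁻¹.
Energy required: 6.682×10⁻⁵ × 3.884×10⁵ = 26.0 J.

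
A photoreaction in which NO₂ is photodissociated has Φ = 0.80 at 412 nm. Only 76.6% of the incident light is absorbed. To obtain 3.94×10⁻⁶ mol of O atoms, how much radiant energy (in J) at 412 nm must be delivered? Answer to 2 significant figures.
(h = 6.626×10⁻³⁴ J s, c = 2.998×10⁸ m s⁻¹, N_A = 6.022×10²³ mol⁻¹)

1.9 J

Photons that must be absorbed: 3.94×10⁻⁶ / 0.80 = 4.925×10⁻⁶ mol.
Incident photons needed: 4.925×10⁻⁶ / 0.766 = 6.430×10⁻⁶ mol.
Photon energy: hc/λ = 4.822×10⁻¹⁹ J; per mole, 2.904×10⁵ J mol⁻¹.
Energy required: 6.430×10⁻⁶ × 2.904×10⁵ = 1.9 J.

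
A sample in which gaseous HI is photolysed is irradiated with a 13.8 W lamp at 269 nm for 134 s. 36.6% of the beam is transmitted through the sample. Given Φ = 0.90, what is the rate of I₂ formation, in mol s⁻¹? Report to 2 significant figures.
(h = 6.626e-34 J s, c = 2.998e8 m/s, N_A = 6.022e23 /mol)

Photon energy at 269 nm: hc/λ = (6.626e-34)(2.998e8)/(269e-9) = 7.385e-19 J.
Energy delivered: (13.8 W)(134 s) = 1849 J.
Photons incident: 1849 / 7.385e-19 = 2.504e21, i.e. 2.504e21/6.022e23 = 0.004158 mol.
Fraction absorbed: 1 − 36.6/100 = 0.6340.
Photons absorbed: 0.6340 × 0.004158 = 0.002636 mol.
Product formed: 0.90 × 0.002636 = 0.002372 mol.
Rate: 0.002372 / 134 s = 1.8e-5 mol s⁻¹.

1.8e-5 mol s⁻¹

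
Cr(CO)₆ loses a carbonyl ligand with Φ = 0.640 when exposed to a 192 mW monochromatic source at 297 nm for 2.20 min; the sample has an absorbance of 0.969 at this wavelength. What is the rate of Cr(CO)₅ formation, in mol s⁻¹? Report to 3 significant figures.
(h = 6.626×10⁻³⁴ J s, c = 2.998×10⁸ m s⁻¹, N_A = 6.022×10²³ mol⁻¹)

2.72×10⁻⁷ mol s⁻¹

Photon energy at 297 nm: hc/λ = (6.626×10⁻³⁴)(2.998×10⁸)/(297×10⁻⁹) = 6.688×10⁻¹⁹ J.
Energy delivered: (192 mW)(132 s) = 25.34 J.
Photons incident: 25.34 / 6.688×10⁻¹⁹ = 3.789×10¹⁹, i.e. 3.789×10¹⁹/6.022×10²³ = 6.292×10⁻⁵ mol.
Fraction absorbed: 1 − 10^(−0.969) = 0.8926.
Photons absorbed: 0.8926 × 6.292×10⁻⁵ = 5.616×10⁻⁵ mol.
Product formed: 0.640 × 5.616×10⁻⁵ = 3.594×10⁻⁵ mol.
Rate: 3.594×10⁻⁵ / 132 s = 2.72×10⁻⁷ mol s⁻¹.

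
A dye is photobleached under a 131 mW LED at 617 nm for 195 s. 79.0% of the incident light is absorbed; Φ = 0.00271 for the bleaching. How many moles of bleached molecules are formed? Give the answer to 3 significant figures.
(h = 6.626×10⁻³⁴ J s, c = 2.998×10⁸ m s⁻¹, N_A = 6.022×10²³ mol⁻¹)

Photon energy at 617 nm: hc/λ = (6.626×10⁻³⁴)(2.998×10⁸)/(617×10⁻⁹) = 3.220×10⁻¹⁹ J.
Energy delivered: (131 mW)(195 s) = 25.55 J.
Photons incident: 25.55 / 3.220×10⁻¹⁹ = 7.935×10¹⁹, i.e. 7.935×10¹⁹/6.022×10²³ = 1.318×10⁻⁴ mol.
Photons absorbed: 0.790 × 1.318×10⁻⁴ = 1.041×10⁻⁴ mol.
Product: Φ × n_abs = 0.00271 × 1.041×10⁻⁴ = 2.821×10⁻⁷ mol.

2.82×10⁻⁷ mol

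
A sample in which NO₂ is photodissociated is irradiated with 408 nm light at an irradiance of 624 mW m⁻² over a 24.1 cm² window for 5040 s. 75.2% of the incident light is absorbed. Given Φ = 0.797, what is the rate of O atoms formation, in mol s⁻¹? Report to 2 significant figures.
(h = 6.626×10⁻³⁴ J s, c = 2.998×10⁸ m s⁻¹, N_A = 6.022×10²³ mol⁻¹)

Photon energy at 408 nm: hc/λ = (6.626×10⁻³⁴)(2.998×10⁸)/(408×10⁻⁹) = 4.869×10⁻¹⁹ J.
Energy delivered: (624 mW m⁻²)(24.1×10⁻⁴ m²)(5040 s) = 7.579 J.
Photons incident: 7.579 / 4.869×10⁻¹⁹ = 1.557×10¹⁹, i.e. 1.557×10¹⁹/6.022×10²³ = 2.586×10⁻⁵ mol.
Photons absorbed: 0.752 × 2.586×10⁻⁵ = 1.945×10⁻⁵ mol.
Product formed: 0.797 × 1.945×10⁻⁵ = 1.550×10⁻⁵ mol.
Rate: 1.550×10⁻⁵ / 5040 s = 3.1×10⁻⁹ mol s⁻¹.

3.1×10⁻⁹ mol s⁻¹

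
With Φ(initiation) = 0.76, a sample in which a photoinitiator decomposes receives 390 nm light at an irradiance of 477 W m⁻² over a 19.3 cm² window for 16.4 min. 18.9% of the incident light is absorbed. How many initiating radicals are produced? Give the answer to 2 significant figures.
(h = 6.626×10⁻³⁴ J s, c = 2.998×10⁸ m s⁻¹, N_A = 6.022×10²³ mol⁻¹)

Photon energy at 390 nm: hc/λ = (6.626×10⁻³⁴)(2.998×10⁸)/(390×10⁻⁹) = 5.094×10⁻¹⁹ J.
Energy delivered: (477 W m⁻²)(19.3×10⁻⁴ m²)(984 s) = 905.9 J.
Photons incident: 905.9 / 5.094×10⁻¹⁹ = 1.778×10²¹, i.e. 1.778×10²¹/6.022×10²³ = 0.002953 mol.
Photons absorbed: 0.189 × 0.002953 = 5.581×10⁻⁴ mol.
Product: Φ × n_abs = 0.76 × 5.581×10⁻⁴ = 4.242×10⁻⁴ mol.
As a count: 4.242×10⁻⁴ × 6.022×10²³ = 2.6×10²⁰.

2.6×10²⁰ initiating radicals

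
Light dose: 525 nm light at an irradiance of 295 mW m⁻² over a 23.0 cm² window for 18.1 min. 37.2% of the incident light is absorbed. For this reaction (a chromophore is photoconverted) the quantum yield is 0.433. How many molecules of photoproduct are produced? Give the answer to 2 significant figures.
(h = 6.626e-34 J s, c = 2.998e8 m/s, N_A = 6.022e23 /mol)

3.1e17 molecules

Photon energy at 525 nm: hc/λ = (6.626e-34)(2.998e8)/(525e-9) = 3.784e-19 J.
Energy delivered: (295 mW m⁻²)(23.0e-4 m²)(1086 s) = 0.7369 J.
Photons incident: 0.7369 / 3.784e-19 = 1.947e18, i.e. 1.947e18/6.022e23 = 3.233e-6 mol.
Photons absorbed: 0.372 × 3.233e-6 = 1.203e-6 mol.
Product: Φ × n_abs = 0.433 × 1.203e-6 = 5.209e-7 mol.
As a count: 5.209e-7 × 6.022e23 = 3.1e17.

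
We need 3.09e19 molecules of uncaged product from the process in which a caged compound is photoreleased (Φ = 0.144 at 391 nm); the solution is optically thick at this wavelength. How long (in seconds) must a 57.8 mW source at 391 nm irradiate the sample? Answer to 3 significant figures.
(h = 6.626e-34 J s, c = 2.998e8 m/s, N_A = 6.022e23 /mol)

t ≈ 1890 s

Product: 3.09e19 / 6.022e23 = 5.131e-5 mol.
Photons that must be absorbed: 5.131e-5 / 0.144 = 3.563e-4 mol.
Photon energy: hc/λ = 5.080e-19 J; per mole, 3.059e5 J mol⁻¹.
Energy required: 3.563e-4 × 3.059e5 = 109.0 J.
Time: 109.0 J / 0.0578 W = 1890 s.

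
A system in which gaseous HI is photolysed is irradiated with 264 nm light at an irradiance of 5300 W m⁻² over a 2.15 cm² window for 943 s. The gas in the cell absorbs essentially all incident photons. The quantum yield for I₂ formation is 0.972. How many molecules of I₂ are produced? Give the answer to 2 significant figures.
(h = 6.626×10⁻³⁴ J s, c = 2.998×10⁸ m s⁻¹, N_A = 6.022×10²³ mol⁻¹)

Photon energy at 264 nm: hc/λ = (6.626×10⁻³⁴)(2.998×10⁸)/(264×10⁻⁹) = 7.525×10⁻¹⁹ J.
Energy delivered: (5300 W m⁻²)(2.15×10⁻⁴ m²)(943 s) = 1075 J.
Photons incident: 1075 / 7.525×10⁻¹⁹ = 1.429×10²¹, i.e. 1.429×10²¹/6.022×10²³ = 0.002373 mol.
Product: Φ × n_abs = 0.972 × 0.002373 = 0.002307 mol.
As a count: 0.002307 × 6.022×10²³ = 1.4×10²¹.

1.4×10²¹ molecules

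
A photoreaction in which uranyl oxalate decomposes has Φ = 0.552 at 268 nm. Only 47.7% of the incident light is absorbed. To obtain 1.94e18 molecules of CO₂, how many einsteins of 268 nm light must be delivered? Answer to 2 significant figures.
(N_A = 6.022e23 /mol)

1.2e-5 einstein

Product: 1.94e18 / 6.022e23 = 3.222e-6 mol.
Photons that must be absorbed: 3.222e-6 / 0.552 = 5.837e-6 mol.
Incident photons needed: 5.837e-6 / 0.477 = 1.224e-5 mol.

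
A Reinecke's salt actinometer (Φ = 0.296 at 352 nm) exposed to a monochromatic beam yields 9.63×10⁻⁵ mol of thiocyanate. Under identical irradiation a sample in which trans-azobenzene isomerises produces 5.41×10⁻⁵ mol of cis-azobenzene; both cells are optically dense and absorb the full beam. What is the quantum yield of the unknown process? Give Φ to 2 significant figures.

Φ = 0.17

Photons absorbed by the actinometer: 9.63×10⁻⁵ / 0.296 = 3.253×10⁻⁴ mol.
Φ(unknown) = 5.41×10⁻⁵ / 3.253×10⁻⁴ = 0.17.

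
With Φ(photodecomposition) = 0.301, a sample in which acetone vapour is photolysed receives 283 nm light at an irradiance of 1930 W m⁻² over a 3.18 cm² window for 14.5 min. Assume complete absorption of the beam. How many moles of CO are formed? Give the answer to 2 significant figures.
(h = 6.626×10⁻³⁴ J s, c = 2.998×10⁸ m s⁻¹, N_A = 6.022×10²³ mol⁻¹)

Photon energy at 283 nm: hc/λ = (6.626×10⁻³⁴)(2.998×10⁸)/(283×10⁻⁹) = 7.019×10⁻¹⁹ J.
Energy delivered: (1930 W m⁻²)(3.18×10⁻⁴ m²)(870 s) = 534.0 J.
Photons incident: 534.0 / 7.019×10⁻¹⁹ = 7.608×10²⁰, i.e. 7.608×10²⁰/6.022×10²³ = 0.001263 mol.
Product: Φ × n_abs = 0.301 × 0.001263 = 3.802×10⁻⁴ mol.

3.8×10⁻⁴ mol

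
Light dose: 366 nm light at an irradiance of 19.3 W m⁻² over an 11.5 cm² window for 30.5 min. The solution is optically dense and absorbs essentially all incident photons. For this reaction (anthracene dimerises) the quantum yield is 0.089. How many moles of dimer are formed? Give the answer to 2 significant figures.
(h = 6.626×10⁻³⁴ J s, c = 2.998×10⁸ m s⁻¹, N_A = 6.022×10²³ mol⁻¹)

1.1×10⁻⁵ mol

Photon energy at 366 nm: hc/λ = (6.626×10⁻³⁴)(2.998×10⁸)/(366×10⁻⁹) = 5.428×10⁻¹⁹ J.
Energy delivered: (19.3 W m⁻²)(11.5×10⁻⁴ m²)(1830 s) = 40.62 J.
Photons incident: 40.62 / 5.428×10⁻¹⁹ = 7.483×10¹⁹, i.e. 7.483×10¹⁹/6.022×10²³ = 1.243×10⁻⁴ mol.
Product: Φ × n_abs = 0.089 × 1.243×10⁻⁴ = 1.106×10⁻⁵ mol.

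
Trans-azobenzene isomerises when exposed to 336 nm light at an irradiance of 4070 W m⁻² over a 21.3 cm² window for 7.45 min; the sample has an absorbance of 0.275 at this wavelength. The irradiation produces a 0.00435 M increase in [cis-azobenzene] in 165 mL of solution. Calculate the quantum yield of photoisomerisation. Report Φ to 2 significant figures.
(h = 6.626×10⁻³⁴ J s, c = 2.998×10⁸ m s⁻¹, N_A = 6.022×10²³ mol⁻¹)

Φ = 0.14

Product: (0.00435 M)(0.165 L) = 7.178×10⁻⁴ mol.
Photon energy at 336 nm: hc/λ = (6.626×10⁻³⁴)(2.998×10⁸)/(336×10⁻⁹) = 5.912×10⁻¹⁹ J.
Energy delivered: (4070 W m⁻²)(21.3×10⁻⁴ m²)(447 s) = 3875 J.
Photons incident: 3875 / 5.912×10⁻¹⁹ = 6.554×10²¹, i.e. 6.554×10²¹/6.022×10²³ = 0.01088 mol.
Fraction absorbed: 1 − 10^(−0.275) = 0.4691.
Photons absorbed: 0.4691 × 0.01088 = 0.005104 mol.
Φ = 7.178×10⁻⁴ mol / 0.005104 mol photons = 0.14.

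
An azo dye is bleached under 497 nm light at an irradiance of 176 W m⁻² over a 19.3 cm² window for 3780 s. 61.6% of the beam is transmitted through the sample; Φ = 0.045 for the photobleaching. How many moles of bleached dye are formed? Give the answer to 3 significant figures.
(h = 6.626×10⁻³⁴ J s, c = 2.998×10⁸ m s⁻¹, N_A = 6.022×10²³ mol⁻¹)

Photon energy at 497 nm: hc/λ = (6.626×10⁻³⁴)(2.998×10⁸)/(497×10⁻⁹) = 3.997×10⁻¹⁹ J.
Energy delivered: (176 W m⁻²)(19.3×10⁻⁴ m²)(3780 s) = 1284 J.
Photons incident: 1284 / 3.997×10⁻¹⁹ = 3.212×10²¹, i.e. 3.212×10²¹/6.022×10²³ = 0.005334 mol.
Fraction absorbed: 1 − 61.6/100 = 0.3840.
Photons absorbed: 0.3840 × 0.005334 = 0.002048 mol.
Product: Φ × n_abs = 0.045 × 0.002048 = 9.216×10⁻⁵ mol.

9.22×10⁻⁵ mol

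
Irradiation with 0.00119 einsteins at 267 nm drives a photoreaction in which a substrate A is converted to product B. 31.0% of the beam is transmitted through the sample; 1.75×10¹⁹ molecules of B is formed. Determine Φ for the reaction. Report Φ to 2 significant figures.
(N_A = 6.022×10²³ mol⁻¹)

Φ = 0.035

Product: 1.75×10¹⁹ / 6.022×10²³ = 2.906×10⁻⁵ mol.
Fraction absorbed: 1 − 31.0/100 = 0.6900.
Photons absorbed: 0.6900 × 0.00119 = 8.211×10⁻⁴ mol.
Φ = 2.906×10⁻⁵ mol / 8.211×10⁻⁴ mol photons = 0.035.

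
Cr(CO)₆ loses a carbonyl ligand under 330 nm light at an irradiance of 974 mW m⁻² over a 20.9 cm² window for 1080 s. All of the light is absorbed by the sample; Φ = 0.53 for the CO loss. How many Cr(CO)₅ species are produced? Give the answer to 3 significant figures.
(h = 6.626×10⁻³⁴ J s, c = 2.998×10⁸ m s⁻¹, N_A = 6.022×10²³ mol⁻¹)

Photon energy at 330 nm: hc/λ = (6.626×10⁻³⁴)(2.998×10⁸)/(330×10⁻⁹) = 6.020×10⁻¹⁹ J.
Energy delivered: (974 mW m⁻²)(20.9×10⁻⁴ m²)(1080 s) = 2.199 J.
Photons incident: 2.199 / 6.020×10⁻¹⁹ = 3.653×10¹⁸, i.e. 3.653×10¹⁸/6.022×10²³ = 6.066×10⁻⁶ mol.
Product: Φ × n_abs = 0.53 × 6.066×10⁻⁶ = 3.215×10⁻⁶ mol.
As a count: 3.215×10⁻⁶ × 6.022×10²³ = 1.94×10¹⁸.

1.94×10¹⁸ species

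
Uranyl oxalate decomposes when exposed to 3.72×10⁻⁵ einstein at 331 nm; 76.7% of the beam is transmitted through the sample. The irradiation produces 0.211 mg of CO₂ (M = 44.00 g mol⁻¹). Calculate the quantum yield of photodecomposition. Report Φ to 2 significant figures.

Φ = 0.55

Product: 0.211 mg / 44.00 g mol⁻¹ = 4.795×10⁻⁶ mol.
Fraction absorbed: 1 − 76.7/100 = 0.2330.
Photons absorbed: 0.2330 × 3.72×10⁻⁵ = 8.668×10⁻⁶ mol.
Φ = 4.795×10⁻⁶ mol / 8.668×10⁻⁶ mol photons = 0.55.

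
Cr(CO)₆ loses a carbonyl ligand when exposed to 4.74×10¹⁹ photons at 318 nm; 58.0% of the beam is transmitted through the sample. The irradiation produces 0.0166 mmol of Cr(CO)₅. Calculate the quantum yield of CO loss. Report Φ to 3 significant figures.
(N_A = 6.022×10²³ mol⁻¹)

Φ = 0.502

Product: 0.0166 mmol = 1.66×10⁻⁵ mol.
Moles of photons: 4.74×10¹⁹ / 6.022×10²³ = 7.871×10⁻⁵ mol.
Fraction absorbed: 1 − 58.0/100 = 0.4200.
Photons absorbed: 0.4200 × 7.871×10⁻⁵ = 3.306×10⁻⁵ mol.
Φ = 1.66×10⁻⁵ mol / 3.306×10⁻⁵ mol photons = 0.502.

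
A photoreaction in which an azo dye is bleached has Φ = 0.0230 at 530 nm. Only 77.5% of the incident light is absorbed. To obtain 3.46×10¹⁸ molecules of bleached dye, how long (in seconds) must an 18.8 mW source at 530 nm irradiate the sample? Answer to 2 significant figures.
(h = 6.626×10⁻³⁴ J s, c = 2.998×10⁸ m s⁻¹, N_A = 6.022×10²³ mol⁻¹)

t ≈ 3900 s

Product: 3.46×10¹⁸ / 6.022×10²³ = 5.746×10⁻⁶ mol.
Photons that must be absorbed: 5.746×10⁻⁶ / 0.0230 = 2.498×10⁻⁴ mol.
Incident photons needed: 2.498×10⁻⁴ / 0.775 = 3.223×10⁻⁴ mol.
Photon energy: hc/λ = 3.748×10⁻¹⁹ J; per mole, 2.257×10⁵ J mol⁻¹.
Energy required: 3.223×10⁻⁴ × 2.257×10⁵ = 72.74 J.
Time: 72.74 J / 0.0188 W = 3900 s.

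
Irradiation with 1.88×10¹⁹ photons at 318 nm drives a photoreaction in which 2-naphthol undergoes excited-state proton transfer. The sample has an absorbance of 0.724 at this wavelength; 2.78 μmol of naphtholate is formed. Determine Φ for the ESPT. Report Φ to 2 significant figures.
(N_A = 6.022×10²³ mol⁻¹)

Φ = 0.11

Product: 2.78 μmol = 2.78×10⁻⁶ mol.
Moles of photons: 1.88×10¹⁹ / 6.022×10²³ = 3.122×10⁻⁵ mol.
Fraction absorbed: 1 − 10^(−0.724) = 0.8112.
Photons absorbed: 0.8112 × 3.122×10⁻⁵ = 2.533×10⁻⁵ mol.
Φ = 2.78×10⁻⁶ mol / 2.533×10⁻⁵ mol photons = 0.11.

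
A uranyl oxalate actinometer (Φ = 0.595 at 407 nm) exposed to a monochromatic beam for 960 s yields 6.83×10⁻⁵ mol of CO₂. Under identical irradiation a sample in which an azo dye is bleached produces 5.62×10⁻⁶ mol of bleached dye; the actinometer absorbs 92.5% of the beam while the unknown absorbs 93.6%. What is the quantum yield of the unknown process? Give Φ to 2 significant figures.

Φ = 0.048

Photons absorbed by the actinometer: 6.83×10⁻⁵ / 0.595 = 1.148×10⁻⁴ mol.
Incident flux: 1.148×10⁻⁴ / 0.925 = 1.241×10⁻⁴ einstein.
Absorbed by unknown: 0.936 × 1.241×10⁻⁴ = 1.162×10⁻⁴ mol.
Φ(unknown) = 5.62×10⁻⁶ / 1.162×10⁻⁴ = 0.048.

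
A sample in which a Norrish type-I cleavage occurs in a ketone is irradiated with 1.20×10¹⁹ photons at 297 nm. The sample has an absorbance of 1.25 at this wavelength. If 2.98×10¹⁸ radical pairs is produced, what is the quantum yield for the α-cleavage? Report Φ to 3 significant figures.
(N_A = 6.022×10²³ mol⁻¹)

Φ = 0.263

Product: 2.98×10¹⁸ / 6.022×10²³ = 4.949×10⁻⁶ mol.
Moles of photons: 1.20×10¹⁹ / 6.022×10²³ = 1.993×10⁻⁵ mol.
Fraction absorbed: 1 − 10^(−1.25) = 0.9438.
Photons absorbed: 0.9438 × 1.993×10⁻⁵ = 1.881×10⁻⁵ mol.
Φ = 4.949×10⁻⁶ mol / 1.881×10⁻⁵ mol photons = 0.263.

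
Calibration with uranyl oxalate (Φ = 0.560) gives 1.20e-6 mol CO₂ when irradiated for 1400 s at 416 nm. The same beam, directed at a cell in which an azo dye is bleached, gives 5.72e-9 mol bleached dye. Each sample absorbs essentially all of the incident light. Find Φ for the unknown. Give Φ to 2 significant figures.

Photons absorbed by the actinometer: 1.20e-6 / 0.560 = 2.143e-6 mol.
Φ(unknown) = 5.72e-9 / 2.143e-6 = 0.0027.

Φ = 0.0027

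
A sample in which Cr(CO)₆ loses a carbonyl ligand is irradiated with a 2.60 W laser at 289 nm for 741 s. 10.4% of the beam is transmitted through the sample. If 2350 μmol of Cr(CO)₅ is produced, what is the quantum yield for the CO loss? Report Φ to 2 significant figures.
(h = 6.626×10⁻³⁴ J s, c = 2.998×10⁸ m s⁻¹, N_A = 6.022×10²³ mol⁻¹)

Product: 2350 μmol = 0.00235 mol.
Photon energy at 289 nm: hc/λ = (6.626×10⁻³⁴)(2.998×10⁸)/(289×10⁻⁹) = 6.874×10⁻¹⁹ J.
Energy delivered: (2.60 W)(741 s) = 1927 J.
Photons incident: 1927 / 6.874×10⁻¹⁹ = 2.803×10²¹, i.e. 2.803×10²¹/6.022×10²³ = 0.004655 mol.
Fraction absorbed: 1 − 10.4/100 = 0.8960.
Photons absorbed: 0.8960 × 0.004655 = 0.004171 mol.
Φ = 0.00235 mol / 0.004171 mol photons = 0.56.

Φ = 0.56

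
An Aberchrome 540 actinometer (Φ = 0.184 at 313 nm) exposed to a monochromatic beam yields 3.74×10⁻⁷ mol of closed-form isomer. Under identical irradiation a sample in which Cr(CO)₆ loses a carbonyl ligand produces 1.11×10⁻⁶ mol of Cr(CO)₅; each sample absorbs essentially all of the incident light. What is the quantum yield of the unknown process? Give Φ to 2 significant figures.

Photons absorbed by the actinometer: 3.74×10⁻⁷ / 0.184 = 2.033×10⁻⁶ mol.
Φ(unknown) = 1.11×10⁻⁶ / 2.033×10⁻⁶ = 0.55.

Φ = 0.55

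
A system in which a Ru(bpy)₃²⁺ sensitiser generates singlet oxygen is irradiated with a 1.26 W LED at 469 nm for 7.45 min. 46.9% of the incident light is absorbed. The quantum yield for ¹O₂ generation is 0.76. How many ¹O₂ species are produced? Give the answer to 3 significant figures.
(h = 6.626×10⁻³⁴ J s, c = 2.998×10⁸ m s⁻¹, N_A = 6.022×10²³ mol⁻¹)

Photon energy at 469 nm: hc/λ = (6.626×10⁻³⁴)(2.998×10⁸)/(469×10⁻⁹) = 4.236×10⁻¹⁹ J.
Energy delivered: (1.26 W)(447 s) = 563.2 J.
Photons incident: 563.2 / 4.236×10⁻¹⁹ = 1.330×10²¹, i.e. 1.330×10²¹/6.022×10²³ = 0.002209 mol.
Photons absorbed: 0.469 × 0.002209 = 0.001036 mol.
Product: Φ × n_abs = 0.76 × 0.001036 = 7.874×10⁻⁴ mol.
As a count: 7.874×10⁻⁴ × 6.022×10²³ = 4.74×10²⁰.

4.74×10²⁰ species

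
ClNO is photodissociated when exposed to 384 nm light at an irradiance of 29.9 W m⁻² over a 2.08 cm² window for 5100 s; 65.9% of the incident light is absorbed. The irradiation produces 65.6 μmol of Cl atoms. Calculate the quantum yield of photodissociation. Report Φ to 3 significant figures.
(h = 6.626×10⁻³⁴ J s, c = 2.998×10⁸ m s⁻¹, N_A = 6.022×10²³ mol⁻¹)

Product: 65.6 μmol = 6.56×10⁻⁵ mol.
Photon energy at 384 nm: hc/λ = (6.626×10⁻³⁴)(2.998×10⁸)/(384×10⁻⁹) = 5.173×10⁻¹⁹ J.
Energy delivered: (29.9 W m⁻²)(2.08×10⁻⁴ m²)(5100 s) = 31.72 J.
Photons incident: 31.72 / 5.173×10⁻¹⁹ = 6.132×10¹⁹, i.e. 6.132×10¹⁹/6.022×10²³ = 1.018×10⁻⁴ mol.
Photons absorbed: 0.659 × 1.018×10⁻⁴ = 6.709×10⁻⁵ mol.
Φ = 6.56×10⁻⁵ mol / 6.709×10⁻⁵ mol photons = 0.978.

Φ = 0.978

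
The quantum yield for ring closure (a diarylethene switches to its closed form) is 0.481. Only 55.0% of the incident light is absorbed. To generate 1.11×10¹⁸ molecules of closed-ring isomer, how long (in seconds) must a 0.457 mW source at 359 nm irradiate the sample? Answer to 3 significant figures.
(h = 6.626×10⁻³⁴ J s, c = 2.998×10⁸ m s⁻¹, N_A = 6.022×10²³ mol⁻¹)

t ≈ 5080 s

Product: 1.11×10¹⁸ / 6.022×10²³ = 1.843×10⁻⁶ mol.
Photons that must be absorbed: 1.843×10⁻⁶ / 0.481 = 3.832×10⁻⁶ mol.
Incident photons needed: 3.832×10⁻⁶ / 0.550 = 6.967×10⁻⁶ mol.
Photon energy: hc/λ = 5.533×10⁻¹⁹ J; per mole, 3.332×10⁵ J mol⁻¹.
Energy required: 6.967×10⁻⁶ × 3.332×10⁵ = 2.321 J.
Time: 2.321 J / 0.000457 W = 5080 s.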